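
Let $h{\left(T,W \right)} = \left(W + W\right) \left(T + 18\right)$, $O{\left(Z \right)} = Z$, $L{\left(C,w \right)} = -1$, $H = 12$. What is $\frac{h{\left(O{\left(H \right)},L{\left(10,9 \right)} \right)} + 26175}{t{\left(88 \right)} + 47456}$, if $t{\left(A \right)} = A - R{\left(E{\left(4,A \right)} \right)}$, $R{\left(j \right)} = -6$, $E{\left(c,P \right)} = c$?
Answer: $\frac{1741}{3170} \approx 0.54921$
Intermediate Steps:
$h{\left(T,W \right)} = 2 W \left(18 + T\right)$
$t{\left(A \right)} = 6 + A$ ($t{\left(A \right)} = A - -6 = A + 6 = 6 + A$)
$\frac{h{\left(O{\left(H \right)},L{\left(10,9 \right)} \right)} + 26175}{t{\left(88 \right)} + 47456} = \frac{2 \left(-1\right) \left(18 + 12\right) + 26175}{\left(6 + 88\right) + 47456} = \frac{2 \left(-1\right) 30 + 26175}{94 + 47456} = \frac{-60 + 26175}{47550} = 26115 \cdot \frac{1}{47550} = \frac{1741}{3170}$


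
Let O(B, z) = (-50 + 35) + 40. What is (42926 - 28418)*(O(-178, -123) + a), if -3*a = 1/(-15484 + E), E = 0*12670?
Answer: 1404012909/3871 ≈ 3.6270e+5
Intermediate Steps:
O(B, z) = 25 (O(B, z) = -15 + 40 = 25)
E = 0
a = 1/46452 (a = -1/(3*(-15484 + 0)) = -⅓/(-15484) = -⅓*(-1/15484) = 1/46452 ≈ 2.1528e-5)
(42926 - 28418)*(O(-178, -123) + a) = (42926 - 28418)*(25 + 1/46452) = 14508*(1161301/46452) = 1404012909/3871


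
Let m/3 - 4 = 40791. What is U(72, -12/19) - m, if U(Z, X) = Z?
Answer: -122313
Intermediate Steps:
m = 122385 (m = 12 + 3*40791 = 12 + 122373 = 122385)
U(72, -12/19) - m = 72 - 1*122385 = 72 - 122385 = -122313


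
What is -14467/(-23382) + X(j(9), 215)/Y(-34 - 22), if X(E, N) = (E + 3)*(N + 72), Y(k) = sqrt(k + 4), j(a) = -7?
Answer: 14467/23382 + 574*I*sqrt(13)/13 ≈ 0.61872 + 159.2*I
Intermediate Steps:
Y(k) = sqrt(4 + k)
X(E, N) = (3 + E)*(72 + N)
-14467/(-23382) + X(j(9), 215)/Y(-34 - 22) = -14467/(-23382) + (216 + 3*215 + 72*(-7) - 7*215)/(sqrt(4 + (-34 - 22))) = -14467*(-1/23382) + (216 + 645 - 504 - 1505)/(sqrt(4 - 56)) = 14467/23382 - 1148*(-I*sqrt(13)/26) = 14467/23382 - (-574)*I*sqrt(13)/13 = 14467/23382 + 574*I*sqrt(13)/13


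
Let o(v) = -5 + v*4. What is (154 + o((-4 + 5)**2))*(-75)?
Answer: -11475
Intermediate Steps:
o(v) = -5 + 4*v
(154 + o((-4 + 5)**2))*(-75) = (154 + (-5 + 4*(-4 + 5)**2))*(-75) = (154 + (-5 + 4*1**2))*(-75) = (154 + (-5 + 4*1))*(-75) = (154 + (-5 + 4))*(-75) = (154 - 1)*(-75) = 153*(-75) = -11475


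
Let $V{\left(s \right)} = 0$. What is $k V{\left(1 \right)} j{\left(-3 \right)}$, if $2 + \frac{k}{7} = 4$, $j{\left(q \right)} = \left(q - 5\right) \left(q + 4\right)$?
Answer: $0$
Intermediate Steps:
$j{\left(q \right)} = \left(-5 + q\right) \left(4 + q\right)$
$k = 14$ ($k = -14 + 7 \cdot 4 = -14 + 28 = 14$)
$k V{\left(1 \right)} j{\left(-3 \right)} = 14 \cdot 0 \left(-20 + \left(-3\right)^{2} - -3\right) = 0 \left(-20 + 9 + 3\right) = 0 \left(-8\right) = 0$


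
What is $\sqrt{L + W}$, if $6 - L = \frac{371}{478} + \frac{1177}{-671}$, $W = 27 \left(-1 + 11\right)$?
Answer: $\frac{87 \sqrt{31111586}}{29158} \approx 16.643$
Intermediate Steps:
$W = 270$ ($W = 27 \cdot 10 = 270$)
$L = \frac{203463}{29158}$ ($L = 6 - \left(\frac{371}{478} + \frac{1177}{-671}\right) = 6 - \left(371 \cdot \frac{1}{478} + 1177 \left(- \frac{1}{671}\right)\right) = 6 - \left(\frac{371}{478} - \frac{107}{61}\right) = 6 - - \frac{28515}{29158} = 6 + \frac{28515}{29158} = \frac{203463}{29158} \approx 6.978$)
$\sqrt{L + W} = \sqrt{\frac{203463}{29158} + 270} = \sqrt{\frac{8076123}{29158}} = \frac{87 \sqrt{31111586}}{29158}$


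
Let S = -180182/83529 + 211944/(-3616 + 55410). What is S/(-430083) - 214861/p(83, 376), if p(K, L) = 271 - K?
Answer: -4253032993025758513/3721337048330316 ≈ -1142.9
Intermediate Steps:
S = 4185561934/2163150513 (S = -180182*1/83529 + 211944/51794 = -180182/83529 + 211944*(1/51794) = -180182/83529 + 105972/25897 = 4185561934/2163150513 ≈ 1.9349)
S/(-430083) - 214861/p(83, 376) = (4185561934/2163150513)/(-430083) - 214861/(271 - 1*83) = (4185561934/2163150513)*(-1/430083) - 214861/(271 - 83) = -4185561934/930334262082579 - 214861/188 = -4253032993025758513/3721337048330316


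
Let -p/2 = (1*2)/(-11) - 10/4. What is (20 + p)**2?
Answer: 77841/121 ≈ 643.31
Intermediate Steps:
p = 59/11 (p = -2*((1*2)/(-11) - 10/4) = -2*(2*(-1/11) - 10*1/4) = -2*(-2/11 - 5/2) = -2*(-59/22) = 59/11 ≈ 5.3636)
(20 + p)**2 = (20 + 59/11)**2 = (279/11)**2 = 77841/121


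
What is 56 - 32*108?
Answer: -3400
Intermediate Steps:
56 - 32*108 = 56 - 3456 = -3400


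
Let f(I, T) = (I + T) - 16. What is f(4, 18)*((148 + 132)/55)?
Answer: 336/11 ≈ 30.545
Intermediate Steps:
f(I, T) = -16 + I + T
f(4, 18)*((148 + 132)/55) = (-16 + 4 + 18)*((148 + 132)/55) = 6*(280*(1/55)) = 6*(56/11) = 336/11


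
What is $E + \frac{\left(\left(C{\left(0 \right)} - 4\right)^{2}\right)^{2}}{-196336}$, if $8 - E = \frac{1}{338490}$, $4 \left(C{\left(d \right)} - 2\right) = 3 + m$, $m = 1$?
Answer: $\frac{265830823147}{33228886320} \approx 8.0$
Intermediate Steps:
$C{\left(d \right)} = 3$ ($C{\left(d \right)} = 2 + \frac{3 + 1}{4} = 2 + \frac{1}{4} \cdot 4 = 2 + 1 = 3$)
$E = \frac{2707919}{338490}$ ($E = 8 - \frac{1}{338490} = \frac{2707919}{338490} \approx 8.0$)
$E + \frac{\left(\left(C{\left(0 \right)} - 4\right)^{2}\right)^{2}}{-196336} = \frac{2707919}{338490} + \frac{\left(\left(3 - 4\right)^{2}\right)^{2}}{-196336} = \frac{2707919}{338490} + \left(\left(-1\right)^{2}\right)^{2} \left(- \frac{1}{196336}\right) = \frac{2707919}{338490} + 1^{2} \left(- \frac{1}{196336}\right) = \frac{2707919}{338490} + 1 \left(- \frac{1}{196336}\right) = \frac{2707919}{338490} - \frac{1}{196336} = \frac{265830823147}{33228886320}$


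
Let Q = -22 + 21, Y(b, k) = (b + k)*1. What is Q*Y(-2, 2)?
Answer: 0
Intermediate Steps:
Y(b, k) = b + k
Q = -1
Q*Y(-2, 2) = -(-2 + 2) = -1*0 = 0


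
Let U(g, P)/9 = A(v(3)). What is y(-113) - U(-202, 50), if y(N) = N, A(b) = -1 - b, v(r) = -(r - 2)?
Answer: -113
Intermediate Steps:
v(r) = 2 - r (v(r) = -(-2 + r) = 2 - r)
U(g, P) = 0 (U(g, P) = 9*(-1 - (2 - 1*3)) = 9*(-1 - (2 - 3)) = 9*(-1 - 1*(-1)) = 9*(-1 + 1) = 9*0 = 0)
y(-113) - U(-202, 50) = -113 - 1*0 = -113 + 0 = -113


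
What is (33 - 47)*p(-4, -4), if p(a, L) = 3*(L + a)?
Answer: 336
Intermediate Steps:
p(a, L) = 3*L + 3*a
(33 - 47)*p(-4, -4) = (33 - 47)*(3*(-4) + 3*(-4)) = -14*(-12 - 12) = -14*(-24) = 336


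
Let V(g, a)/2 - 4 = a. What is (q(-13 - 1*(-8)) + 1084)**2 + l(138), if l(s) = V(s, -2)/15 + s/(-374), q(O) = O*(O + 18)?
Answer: 2912602318/2805 ≈ 1.0384e+6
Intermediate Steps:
V(g, a) = 8 + 2*a
q(O) = O*(18 + O)
l(s) = 4/15 - s/374 (l(s) = (8 + 2*(-2))/15 + s/(-374) = (8 - 4)*(1/15) + s*(-1/374) = 4*(1/15) - s/374 = 4/15 - s/374)
(q(-13 - 1*(-8)) + 1084)**2 + l(138) = ((-13 - 1*(-8))*(18 + (-13 - 1*(-8))) + 1084)**2 + (4/15 - 1/374*138) = ((-13 + 8)*(18 + (-13 + 8)) + 1084)**2 + (4/15 - 69/187) = (-5*(18 - 5) + 1084)**2 - 287/2805 = (-5*13 + 1084)**2 - 287/2805 = (-65 + 1084)**2 - 287/2805 = 1019**2 - 287/2805 = 1038361 - 287/2805 = 2912602318/2805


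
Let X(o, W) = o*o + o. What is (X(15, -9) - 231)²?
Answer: 81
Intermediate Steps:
X(o, W) = o + o² (X(o, W) = o² + o = o + o²)
(X(15, -9) - 231)² = (15*(1 + 15) - 231)² = (15*16 - 231)² = (240 - 231)² = 9² = 81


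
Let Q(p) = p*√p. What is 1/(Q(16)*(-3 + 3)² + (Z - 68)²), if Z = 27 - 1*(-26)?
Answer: 1/225 ≈ 0.0044444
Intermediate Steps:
Z = 53 (Z = 27 + 26 = 53)
Q(p) = p^(3/2)
1/(Q(16)*(-3 + 3)² + (Z - 68)²) = 1/(16^(3/2)*(-3 + 3)² + (53 - 68)²) = 1/(64*0² + (-15)²) = 1/(64*0 + 225) = 1/(0 + 225) = 1/225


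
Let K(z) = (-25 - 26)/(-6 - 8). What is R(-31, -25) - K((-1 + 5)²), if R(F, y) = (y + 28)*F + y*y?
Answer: 7397/14 ≈ 528.36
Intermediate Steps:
R(F, y) = y² + F*(28 + y) (R(F, y) = (28 + y)*F + y² = F*(28 + y) + y² = y² + F*(28 + y))
K(z) = 51/14 (K(z) = -51/(-14) = -51*(-1/14) = 51/14)
R(-31, -25) - K((-1 + 5)²) = ((-25)² + 28*(-31) - 31*(-25)) - 1*51/14 = (625 - 868 + 775) - 51/14 = 532 - 51/14 = 7397/14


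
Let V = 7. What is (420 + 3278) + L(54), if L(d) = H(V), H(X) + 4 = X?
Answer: 3701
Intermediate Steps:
H(X) = -4 + X
L(d) = 3 (L(d) = -4 + 7 = 3)
(420 + 3278) + L(54) = (420 + 3278) + 3 = 3698 + 3 = 3701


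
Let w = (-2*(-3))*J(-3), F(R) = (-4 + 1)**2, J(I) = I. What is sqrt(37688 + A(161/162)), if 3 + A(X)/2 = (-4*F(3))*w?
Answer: sqrt(38978) ≈ 197.43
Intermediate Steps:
F(R) = 9 (F(R) = (-3)**2 = 9)
w = -18 (w = -2*(-3)*(-3) = 6*(-3) = -18)
A(X) = 1290 (A(X) = -6 + 2*(-4*9*(-18)) = -6 + 2*(-36*(-18)) = -6 + 2*648 = -6 + 1296 = 1290)
sqrt(37688 + A(161/162)) = sqrt(37688 + 1290) = sqrt(38978)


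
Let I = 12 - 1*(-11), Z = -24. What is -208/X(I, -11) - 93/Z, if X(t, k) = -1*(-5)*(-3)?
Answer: 2129/120 ≈ 17.742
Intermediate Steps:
I = 23 (I = 12 + 11 = 23)
X(t, k) = -15 (X(t, k) = 5*(-3) = -15)
-208/X(I, -11) - 93/Z = -208/(-15) - 93/(-24) = -208*(-1/15) - 93*(-1/24) = 208/15 + 31/8 = 2129/120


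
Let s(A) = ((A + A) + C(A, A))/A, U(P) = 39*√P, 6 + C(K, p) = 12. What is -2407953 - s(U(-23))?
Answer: -2407955 + 2*I*√23/299 ≈ -2.408e+6 + 0.032079*I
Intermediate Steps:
C(K, p) = 6 (C(K, p) = -6 + 12 = 6)
s(A) = (6 + 2*A)/A (s(A) = ((A + A) + 6)/A = (2*A + 6)/A = (6 + 2*A)/A)
-2407953 - s(U(-23)) = -2407953 - (2 + 6/((39*√(-23)))) = -2407953 - (2 + 6/((39*(I*√23)))) = -2407953 - (2 + 6/((39*I*√23))) = -2407953 - (2 + 6*(-I*√23/897)) = -2407953 - (2 - 2*I*√23/299) = -2407953 + (-2 + 2*I*√23/299) = -2407955 + 2*I*√23/299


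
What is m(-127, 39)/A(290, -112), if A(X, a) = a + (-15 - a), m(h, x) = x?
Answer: -13/5 ≈ -2.6000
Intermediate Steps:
A(X, a) = -15
m(-127, 39)/A(290, -112) = 39/(-15) = 39*(-1/15) = -13/5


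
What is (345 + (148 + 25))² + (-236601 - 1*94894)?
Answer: -63171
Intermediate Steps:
(345 + (148 + 25))² + (-236601 - 1*94894) = (345 + 173)² + (-236601 - 94894) = 518² - 331495 = 268324 - 331495 = -63171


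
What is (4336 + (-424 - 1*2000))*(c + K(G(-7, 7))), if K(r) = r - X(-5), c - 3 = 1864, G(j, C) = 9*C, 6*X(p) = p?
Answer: 11075260/3 ≈ 3.6918e+6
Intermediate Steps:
X(p) = p/6
c = 1867 (c = 3 + 1864 = 1867)
K(r) = ⅚ + r (K(r) = r - (-5)/6 = r - 1*(-⅚) = r + ⅚ = ⅚ + r)
(4336 + (-424 - 1*2000))*(c + K(G(-7, 7))) = (4336 + (-424 - 1*2000))*(1867 + (⅚ + 9*7)) = (4336 + (-424 - 2000))*(1867 + (⅚ + 63)) = (4336 - 2424)*(1867 + 383/6) = 1912*(11585/6) = 11075260/3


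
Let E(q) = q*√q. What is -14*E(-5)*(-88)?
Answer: -6160*I*√5 ≈ -13774.0*I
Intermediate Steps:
E(q) = q^(3/2)
-14*E(-5)*(-88) = -(-70)*I*√5*(-88) = (70*I*√5)*(-88) = -6160*I*√5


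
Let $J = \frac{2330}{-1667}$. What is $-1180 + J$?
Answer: $- \frac{1969390}{1667} \approx -1181.4$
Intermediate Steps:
$J = - \frac{2330}{1667}$ ($J = 2330 \left(- \frac{1}{1667}\right) = - \frac{2330}{1667} \approx -1.3977$)
$-1180 + J = -1180 - \frac{2330}{1667} = - \frac{1969390}{1667}$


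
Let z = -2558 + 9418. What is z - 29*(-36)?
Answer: 7904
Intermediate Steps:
z = 6860
z - 29*(-36) = 6860 - 29*(-36) = 6860 + 1044 = 7904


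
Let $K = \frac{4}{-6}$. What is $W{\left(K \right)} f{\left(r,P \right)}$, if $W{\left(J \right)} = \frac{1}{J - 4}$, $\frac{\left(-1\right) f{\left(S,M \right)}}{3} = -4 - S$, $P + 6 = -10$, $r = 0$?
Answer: $- \frac{18}{7} \approx -2.5714$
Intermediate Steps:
$K = - \frac{2}{3}$ ($K = 4 \left(- \frac{1}{6}\right) = - \frac{2}{3} \approx -0.66667$)
$P = -16$ ($P = -6 - 10 = -16$)
$f{\left(S,M \right)} = 12 + 3 S$ ($f{\left(S,M \right)} = - 3 \left(-4 - S\right) = 12 + 3 S$)
$W{\left(J \right)} = \frac{1}{-4 + J}$
$W{\left(K \right)} f{\left(r,P \right)} = \frac{12 + 3 \cdot 0}{-4 - \frac{2}{3}} = \frac{12 + 0}{- \frac{14}{3}} = \left(- \frac{3}{14}\right) 12 = - \frac{18}{7}$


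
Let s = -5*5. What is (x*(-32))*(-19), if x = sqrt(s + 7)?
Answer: 1824*I*sqrt(2) ≈ 2579.5*I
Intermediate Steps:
s = -25
x = 3*I*sqrt(2) (x = sqrt(-25 + 7) = sqrt(-18) = 3*I*sqrt(2) ≈ 4.2426*I)
(x*(-32))*(-19) = ((3*I*sqrt(2))*(-32))*(-19) = -96*I*sqrt(2)*(-19) = 1824*I*sqrt(2)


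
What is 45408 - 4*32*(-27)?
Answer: 48864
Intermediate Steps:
45408 - 4*32*(-27) = 45408 - 128*(-27) = 45408 + 3456 = 48864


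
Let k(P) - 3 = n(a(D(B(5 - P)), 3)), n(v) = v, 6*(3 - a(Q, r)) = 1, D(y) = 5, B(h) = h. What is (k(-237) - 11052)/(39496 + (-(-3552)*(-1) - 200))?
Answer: -66277/214464 ≈ -0.30904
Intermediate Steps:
a(Q, r) = 17/6 (a(Q, r) = 3 - ⅙*1 = 3 - ⅙ = 17/6)
k(P) = 35/6 (k(P) = 3 + 17/6 = 35/6)
(k(-237) - 11052)/(39496 + (-(-3552)*(-1) - 200)) = (35/6 - 11052)/(39496 + (-(-3552)*(-1) - 200)) = -66277/(6*(39496 + (-96*37 - 200))) = -66277/(6*(39496 + (-3552 - 200))) = -66277/(6*(39496 - 3752)) = -66277/6/35744 = -66277/6*1/35744 = -66277/214464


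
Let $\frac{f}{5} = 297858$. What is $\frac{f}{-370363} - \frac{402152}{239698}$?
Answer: $- \frac{252961027798}{44387635187} \approx -5.6989$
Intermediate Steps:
$f = 1489290$ ($f = 5 \cdot 297858 = 1489290$)
$\frac{f}{-370363} - \frac{402152}{239698} = \frac{1489290}{-370363} - \frac{402152}{239698} = 1489290 \left(- \frac{1}{370363}\right) - \frac{201076}{119849} = - \frac{1489290}{370363} - \frac{201076}{119849} = - \frac{252961027798}{44387635187}$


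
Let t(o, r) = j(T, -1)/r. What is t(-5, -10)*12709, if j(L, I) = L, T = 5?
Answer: -12709/2 ≈ -6354.5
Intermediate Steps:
t(o, r) = 5/r
t(-5, -10)*12709 = (5/(-10))*12709 = (5*(-⅒))*12709 = -½*12709 = -12709/2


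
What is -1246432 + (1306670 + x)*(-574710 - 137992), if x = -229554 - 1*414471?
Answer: -472269663222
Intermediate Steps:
x = -644025 (x = -229554 - 414471 = -644025)
-1246432 + (1306670 + x)*(-574710 - 137992) = -1246432 + (1306670 - 644025)*(-574710 - 137992) = -1246432 + 662645*(-712702) = -1246432 - 472268416790 = -472269663222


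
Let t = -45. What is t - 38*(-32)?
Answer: 1171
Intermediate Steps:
t - 38*(-32) = -45 - 38*(-32) = -45 + 1216 = 1171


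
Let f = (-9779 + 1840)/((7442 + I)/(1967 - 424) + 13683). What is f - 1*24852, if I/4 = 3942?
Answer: -525286085185/21136079 ≈ -24853.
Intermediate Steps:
I = 15768 (I = 4*3942 = 15768)
f = -12249877/21136079 (f = (-9779 + 1840)/((7442 + 15768)/(1967 - 424) + 13683) = -7939/(23210/1543 + 13683) = -7939/21136079/1543 = -7939*1543/21136079 = -12249877/21136079 ≈ -0.57957)
f - 1*24852 = -12249877/21136079 - 1*24852 = -12249877/21136079 - 24852 = -525286085185/21136079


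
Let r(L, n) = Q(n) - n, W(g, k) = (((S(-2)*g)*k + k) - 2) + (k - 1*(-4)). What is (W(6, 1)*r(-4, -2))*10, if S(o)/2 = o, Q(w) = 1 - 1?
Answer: -400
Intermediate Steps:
Q(w) = 0
S(o) = 2*o
W(g, k) = 2 + 2*k - 4*g*k (W(g, k) = ((((2*(-2))*g)*k + k) - 2) + (k - 1*(-4)) = (((-4*g)*k + k) - 2) + (k + 4) = ((-4*g*k + k) - 2) + (4 + k) = ((k - 4*g*k) - 2) + (4 + k) = (-2 + k - 4*g*k) + (4 + k) = 2 + 2*k - 4*g*k)
r(L, n) = -n (r(L, n) = 0 - n = -n)
(W(6, 1)*r(-4, -2))*10 = ((2 + 2*1 - 4*6*1)*(-1*(-2)))*10 = ((2 + 2 - 24)*2)*10 = -20*2*10 = -40*10 = -400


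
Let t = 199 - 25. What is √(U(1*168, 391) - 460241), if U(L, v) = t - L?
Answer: I*√460235 ≈ 678.41*I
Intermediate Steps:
t = 174
U(L, v) = 174 - L
√(U(1*168, 391) - 460241) = √((174 - 168) - 460241) = √(6 - 460241) = √(-460235) = I*√460235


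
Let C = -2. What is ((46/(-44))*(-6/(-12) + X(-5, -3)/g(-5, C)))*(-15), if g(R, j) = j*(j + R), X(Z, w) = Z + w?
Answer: -345/308 ≈ -1.1201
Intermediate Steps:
g(R, j) = j*(R + j)
((46/(-44))*(-6/(-12) + X(-5, -3)/g(-5, C)))*(-15) = ((46/(-44))*(-6/(-12) + (-5 - 3)/((-2*(-5 - 2)))))*(-15) = ((46*(-1/44))*(-6*(-1/12) - 8/((-2*(-7)))))*(-15) = -23*(½ - 8/14)/22*(-15) = -23*(½ - 8*1/14)/22*(-15) = -23*(½ - 4/7)/22*(-15) = -23/22*(-1/14)*(-15) = (23/308)*(-15) = -345/308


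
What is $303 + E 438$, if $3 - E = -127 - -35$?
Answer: $41913$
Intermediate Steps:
$E = 95$ ($E = 3 - \left(-127 - -35\right) = 3 - \left(-127 + 35\right) = 3 - -92 = 3 + 92 = 95$)
$303 + E 438 = 303 + 95 \cdot 438 = 303 + 41610 = 41913$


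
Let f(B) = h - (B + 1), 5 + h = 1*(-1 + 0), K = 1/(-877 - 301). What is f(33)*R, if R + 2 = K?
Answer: 47140/589 ≈ 80.034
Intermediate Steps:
K = -1/1178 (K = 1/(-1178) = -1/1178 ≈ -0.00084890)
R = -2357/1178 (R = -2 - 1/1178 = -2357/1178 ≈ -2.0008)
h = -6 (h = -5 + 1*(-1 + 0) = -5 + 1*(-1) = -5 - 1 = -6)
f(B) = -7 - B (f(B) = -6 - (B + 1) = -6 - (1 + B) = -6 + (-1 - B) = -7 - B)
f(33)*R = (-7 - 1*33)*(-2357/1178) = (-7 - 33)*(-2357/1178) = -40*(-2357/1178) = 47140/589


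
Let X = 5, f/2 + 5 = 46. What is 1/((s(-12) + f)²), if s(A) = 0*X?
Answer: 1/6724 ≈ 0.00014872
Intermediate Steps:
f = 82 (f = -10 + 2*46 = -10 + 92 = 82)
s(A) = 0 (s(A) = 0*5 = 0)
1/((s(-12) + f)²) = 1/((0 + 82)²) = 1/(82²) = 1/6724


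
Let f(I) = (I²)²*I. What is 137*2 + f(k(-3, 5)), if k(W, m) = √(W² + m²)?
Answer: 274 + 1156*√34 ≈ 7014.6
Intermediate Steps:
f(I) = I⁵ (f(I) = I⁴*I = I⁵)
137*2 + f(k(-3, 5)) = 137*2 + (√((-3)² + 5²))⁵ = 274 + (√(9 + 25))⁵ = 274 + (√34)⁵ = 274 + 1156*√34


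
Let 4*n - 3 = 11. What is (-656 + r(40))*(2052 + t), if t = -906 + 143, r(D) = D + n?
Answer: -1579025/2 ≈ -7.8951e+5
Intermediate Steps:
n = 7/2 (n = ¾ + (¼)*11 = ¾ + 11/4 = 7/2 ≈ 3.5000)
r(D) = 7/2 + D (r(D) = D + 7/2 = 7/2 + D)
t = -763
(-656 + r(40))*(2052 + t) = (-656 + (7/2 + 40))*(2052 - 763) = (-656 + 87/2)*1289 = -1225/2*1289 = -1579025/2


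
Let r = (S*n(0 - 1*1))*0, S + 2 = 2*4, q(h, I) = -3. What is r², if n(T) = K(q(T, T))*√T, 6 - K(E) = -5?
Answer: 0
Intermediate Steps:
K(E) = 11 (K(E) = 6 - 1*(-5) = 6 + 5 = 11)
n(T) = 11*√T
S = 6 (S = -2 + 2*4 = -2 + 8 = 6)
r = 0 (r = (6*(11*√(0 - 1*1)))*0 = (6*(11*√(0 - 1)))*0 = (6*(11*√(-1)))*0 = (6*(11*I))*0 = (66*I)*0 = 0)
r² = 0² = 0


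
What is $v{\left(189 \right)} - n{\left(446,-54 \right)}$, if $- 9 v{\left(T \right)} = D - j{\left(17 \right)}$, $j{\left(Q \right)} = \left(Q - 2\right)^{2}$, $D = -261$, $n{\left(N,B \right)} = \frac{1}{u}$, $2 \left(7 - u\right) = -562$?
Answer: $\frac{15551}{288} \approx 53.997$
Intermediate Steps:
$u = 288$ ($u = 7 - -281 = 7 + 281 = 288$)
$n{\left(N,B \right)} = \frac{1}{288}$
$j{\left(Q \right)} = \left(-2 + Q\right)^{2}$
$v{\left(T \right)} = 54$ ($v{\left(T \right)} = - \frac{-261 - \left(-2 + 17\right)^{2}}{9} = - \frac{-261 - 15^{2}}{9} = - \frac{-261 - 225}{9} = \left(- \frac{1}{9}\right) \left(-486\right) = 54$)
$v{\left(189 \right)} - n{\left(446,-54 \right)} = 54 - \frac{1}{288} = \frac{15551}{288}$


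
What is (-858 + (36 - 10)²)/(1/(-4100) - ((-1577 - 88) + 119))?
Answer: -746200/6338599 ≈ -0.11772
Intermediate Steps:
(-858 + (36 - 10)²)/(1/(-4100) - ((-1577 - 88) + 119)) = (-858 + 26²)/(-1/4100 - (-1665 + 119)) = (-858 + 676)/(-1/4100 - 1*(-1546)) = -182/(-1/4100 + 1546) = -182/6338599/4100 = -182*4100/6338599 = -746200/6338599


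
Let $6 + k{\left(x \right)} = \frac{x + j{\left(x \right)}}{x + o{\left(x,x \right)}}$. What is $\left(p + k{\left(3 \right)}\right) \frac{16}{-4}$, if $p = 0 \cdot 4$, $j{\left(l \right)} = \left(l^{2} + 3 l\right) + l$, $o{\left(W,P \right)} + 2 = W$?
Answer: $0$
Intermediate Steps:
$o{\left(W,P \right)} = -2 + W$
$j{\left(l \right)} = l^{2} + 4 l$
$k{\left(x \right)} = -6 + \frac{x + x \left(4 + x\right)}{-2 + 2 x}$ ($k{\left(x \right)} = -6 + \frac{x + x \left(4 + x\right)}{x + \left(-2 + x\right)} = -6 + \frac{x + x \left(4 + x\right)}{-2 + 2 x}$)
$p = 0$
$\left(p + k{\left(3 \right)}\right) \frac{16}{-4} = \left(0 + \frac{12 + 3^{2} - 21}{2 \left(-1 + 3\right)}\right) \frac{16}{-4} = \left(0 + \frac{12 + 9 - 21}{2 \cdot 2}\right) 16 \left(- \frac{1}{4}\right) = \left(0 + \frac{1}{2} \cdot \frac{1}{2} \cdot 0\right) \left(-4\right) = \left(0 + 0\right) \left(-4\right) = 0 \left(-4\right) = 0$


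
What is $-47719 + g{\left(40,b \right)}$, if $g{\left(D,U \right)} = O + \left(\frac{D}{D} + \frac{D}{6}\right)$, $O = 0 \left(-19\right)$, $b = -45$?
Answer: $- \frac{143134}{3} \approx -47711.0$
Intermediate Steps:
$O = 0$
$g{\left(D,U \right)} = 1 + \frac{D}{6}$ ($g{\left(D,U \right)} = 0 + \left(\frac{D}{D} + \frac{D}{6}\right) = 0 + \left(1 + D \frac{1}{6}\right) = 0 + \left(1 + \frac{D}{6}\right) = 1 + \frac{D}{6}$)
$-47719 + g{\left(40,b \right)} = -47719 + \left(1 + \frac{1}{6} \cdot 40\right) = -47719 + \left(1 + \frac{20}{3}\right) = -47719 + \frac{23}{3} = - \frac{143134}{3}$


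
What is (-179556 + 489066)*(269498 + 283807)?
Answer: 171253430550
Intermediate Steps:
(-179556 + 489066)*(269498 + 283807) = 309510*553305 = 171253430550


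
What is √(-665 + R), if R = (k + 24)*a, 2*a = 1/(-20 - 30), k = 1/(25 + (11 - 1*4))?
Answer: I*√4257538/80 ≈ 25.792*I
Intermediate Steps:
k = 1/32 (k = 1/(25 + (11 - 4)) = 1/(25 + 7) = 1/32 ≈ 0.031250)
a = -1/100 (a = 1/(2*(-20 - 30)) = (½)/(-50) = (½)*(-1/50) = -1/100 ≈ -0.010000)
R = -769/3200 (R = (1/32 + 24)*(-1/100) = (769/32)*(-1/100) = -769/3200 ≈ -0.24031)
√(-665 + R) = √(-665 - 769/3200) = √(-2128769/3200) = I*√4257538/80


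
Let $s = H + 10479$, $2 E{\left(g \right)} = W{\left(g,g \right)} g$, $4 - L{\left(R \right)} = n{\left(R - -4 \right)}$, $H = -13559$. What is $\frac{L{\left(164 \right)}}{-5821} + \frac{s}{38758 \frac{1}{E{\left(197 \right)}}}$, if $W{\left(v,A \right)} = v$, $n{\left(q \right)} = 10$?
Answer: $- \frac{173948419256}{112805159} \approx -1542.0$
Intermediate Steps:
$L{\left(R \right)} = -6$ ($L{\left(R \right)} = 4 - 10 = -6$)
$E{\left(g \right)} = \frac{g^{2}}{2}$ ($E{\left(g \right)} = \frac{g g}{2} = \frac{g^{2}}{2}$)
$s = -3080$ ($s = -13559 + 10479 = -3080$)
$\frac{L{\left(164 \right)}}{-5821} + \frac{s}{38758 \frac{1}{E{\left(197 \right)}}} = - \frac{6}{-5821} - \frac{3080}{38758 \frac{1}{\frac{1}{2} \cdot 197^{2}}} = \left(-6\right) \left(- \frac{1}{5821}\right) - \frac{3080}{38758 \frac{1}{\frac{1}{2} \cdot 38809}} = \frac{6}{5821} - \frac{3080}{38758 \frac{1}{\frac{38809}{2}}} = \frac{6}{5821} - \frac{3080}{38758 \cdot \frac{2}{38809}} = \frac{6}{5821} - \frac{3080}{\frac{77516}{38809}} = \frac{6}{5821} - \frac{29882930}{19379} = - \frac{173948419256}{112805159}$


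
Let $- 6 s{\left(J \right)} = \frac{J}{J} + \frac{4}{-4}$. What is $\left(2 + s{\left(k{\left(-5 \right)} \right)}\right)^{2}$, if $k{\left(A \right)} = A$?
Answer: $4$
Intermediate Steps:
$s{\left(J \right)} = 0$ ($s{\left(J \right)} = - \frac{\frac{J}{J} + \frac{4}{-4}}{6} = - \frac{1 + 4 \left(- \frac{1}{4}\right)}{6} = - \frac{1 - 1}{6} = \left(- \frac{1}{6}\right) 0 = 0$)
$\left(2 + s{\left(k{\left(-5 \right)} \right)}\right)^{2} = \left(2 + 0\right)^{2} = 2^{2} = 4$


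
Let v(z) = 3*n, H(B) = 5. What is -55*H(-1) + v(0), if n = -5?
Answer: -290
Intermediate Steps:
v(z) = -15 (v(z) = 3*(-5) = -15)
-55*H(-1) + v(0) = -55*5 - 15 = -275 - 15 = -290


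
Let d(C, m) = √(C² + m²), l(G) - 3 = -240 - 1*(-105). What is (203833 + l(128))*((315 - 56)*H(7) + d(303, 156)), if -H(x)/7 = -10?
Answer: 3693099130 + 611103*√12905 ≈ 3.7625e+9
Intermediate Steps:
l(G) = -132 (l(G) = 3 + (-240 - 1*(-105)) = 3 + (-240 + 105) = 3 - 135 = -132)
H(x) = 70 (H(x) = -7*(-10) = 70)
(203833 + l(128))*((315 - 56)*H(7) + d(303, 156)) = (203833 - 132)*((315 - 56)*70 + √(303² + 156²)) = 203701*(259*70 + √(91809 + 24336)) = 203701*(18130 + √116145) = 203701*(18130 + 3*√12905) = 3693099130 + 611103*√12905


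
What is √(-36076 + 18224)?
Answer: 2*I*√4463 ≈ 133.61*I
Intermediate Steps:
√(-36076 + 18224) = √(-17852) = 2*I*√4463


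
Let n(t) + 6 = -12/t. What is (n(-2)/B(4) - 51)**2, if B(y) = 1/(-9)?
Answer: 2601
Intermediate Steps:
B(y) = -1/9
n(t) = -6 - 12/t
(n(-2)/B(4) - 51)**2 = ((-6 - 12/(-2))/(-1/9) - 51)**2 = ((-6 - 12*(-1/2))*(-9) - 51)**2 = ((-6 + 6)*(-9) - 51)**2 = (0*(-9) - 51)**2 = (0 - 51)**2 = (-51)**2 = 2601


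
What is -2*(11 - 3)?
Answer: -16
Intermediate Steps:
-2*(11 - 3) = -2*8 = -16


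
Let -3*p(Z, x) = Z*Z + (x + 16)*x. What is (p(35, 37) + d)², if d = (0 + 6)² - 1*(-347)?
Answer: 461041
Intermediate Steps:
p(Z, x) = -Z²/3 - x*(16 + x)/3 (p(Z, x) = -(Z*Z + (x + 16)*x)/3 = -(Z² + (16 + x)*x)/3 = -(Z² + x*(16 + x))/3 = -Z²/3 - x*(16 + x)/3)
d = 383 (d = 6² + 347 = 36 + 347 = 383)
(p(35, 37) + d)² = ((-16/3*37 - ⅓*35² - ⅓*37²) + 383)² = ((-592/3 - ⅓*1225 - ⅓*1369) + 383)² = ((-592/3 - 1225/3 - 1369/3) + 383)² = (-1062 + 383)² = (-679)² = 461041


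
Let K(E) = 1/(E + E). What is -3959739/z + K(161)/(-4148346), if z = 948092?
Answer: -661161289646695/158303799647238 ≈ -4.1765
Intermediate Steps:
K(E) = 1/(2*E)
-3959739/z + K(161)/(-4148346) = -3959739/948092 + ((½)/161)/(-4148346) = -3959739*1/948092 + ((½)*(1/161))*(-1/4148346) = -3959739/948092 + (1/322)*(-1/4148346) = -3959739/948092 - 1/1335767412 = -661161289646695/158303799647238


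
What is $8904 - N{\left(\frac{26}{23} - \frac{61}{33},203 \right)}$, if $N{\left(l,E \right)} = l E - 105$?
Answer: $\frac{6948466}{759} \approx 9154.8$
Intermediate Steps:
$N{\left(l,E \right)} = -105 + E l$ ($N{\left(l,E \right)} = E l - 105 = -105 + E l$)
$8904 - N{\left(\frac{26}{23} - \frac{61}{33},203 \right)} = 8904 - \left(-105 + 203 \left(\frac{26}{23} - \frac{61}{33}\right)\right) = 8904 - \left(-105 + 203 \left(- \frac{545}{759}\right)\right) = 8904 - \left(-105 - \frac{110635}{759}\right) = 8904 - - \frac{190330}{759} = 8904 + \frac{190330}{759} = \frac{6948466}{759}$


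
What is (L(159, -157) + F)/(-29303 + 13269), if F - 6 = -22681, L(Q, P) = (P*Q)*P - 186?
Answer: -1948165/8017 ≈ -243.00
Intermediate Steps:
L(Q, P) = -186 + Q*P² (L(Q, P) = Q*P² - 186 = -186 + Q*P²)
F = -22675 (F = 6 - 22681 = -22675)
(L(159, -157) + F)/(-29303 + 13269) = ((-186 + 159*(-157)²) - 22675)/(-29303 + 13269) = ((-186 + 159*24649) - 22675)/(-16034) = ((-186 + 3919191) - 22675)*(-1/16034) = (3919005 - 22675)*(-1/16034) = 3896330*(-1/16034) = -1948165/8017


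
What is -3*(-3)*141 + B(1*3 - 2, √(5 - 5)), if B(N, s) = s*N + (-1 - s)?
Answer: 1268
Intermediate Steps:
B(N, s) = -1 - s + N*s (B(N, s) = N*s + (-1 - s) = -1 - s + N*s)
-3*(-3)*141 + B(1*3 - 2, √(5 - 5)) = -3*(-3)*141 + (-1 - √(5 - 5) + (1*3 - 2)*√(5 - 5)) = 9*141 + (-1 - √0 + (3 - 2)*√0) = 1269 + (-1 - 1*0 + 1*0) = 1269 + (-1 + 0 + 0) = 1269 - 1 = 1268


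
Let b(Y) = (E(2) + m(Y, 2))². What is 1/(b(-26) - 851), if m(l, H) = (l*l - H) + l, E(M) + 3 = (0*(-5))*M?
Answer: 1/415174 ≈ 2.4086e-6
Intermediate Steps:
E(M) = -3 (E(M) = -3 + (0*(-5))*M = -3 + 0*M = -3 + 0 = -3)
m(l, H) = l + l² - H (m(l, H) = (l² - H) + l = l + l² - H)
b(Y) = (-5 + Y + Y²)² (b(Y) = (-3 + (Y + Y² - 1*2))² = (-3 + (Y + Y² - 2))² = (-3 + (-2 + Y + Y²))² = (-5 + Y + Y²)²)
1/(b(-26) - 851) = 1/((-5 - 26 + (-26)²)² - 851) = 1/((-5 - 26 + 676)² - 851) = 1/(645² - 851) = 1/(416025 - 851) = 1/415174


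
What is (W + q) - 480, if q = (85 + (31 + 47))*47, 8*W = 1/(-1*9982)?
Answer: 573445935/79856 ≈ 7181.0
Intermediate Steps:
W = -1/79856 (W = 1/(8*((-1*9982))) = (⅛)/(-9982) = (⅛)*(-1/9982) = -1/79856 ≈ -1.2523e-5)
q = 7661 (q = (85 + 78)*47 = 163*47 = 7661)
(W + q) - 480 = (-1/79856 + 7661) - 480 = 611776815/79856 - 480 = 573445935/79856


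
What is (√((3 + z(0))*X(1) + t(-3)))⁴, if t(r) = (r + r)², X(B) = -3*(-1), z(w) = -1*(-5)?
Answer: 3600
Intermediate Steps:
z(w) = 5
X(B) = 3
t(r) = 4*r² (t(r) = (2*r)² = 4*r²)
(√((3 + z(0))*X(1) + t(-3)))⁴ = (√((3 + 5)*3 + 4*(-3)²))⁴ = (√(8*3 + 4*9))⁴ = (√(24 + 36))⁴ = (√60)⁴ = (2*√15)⁴ = 3600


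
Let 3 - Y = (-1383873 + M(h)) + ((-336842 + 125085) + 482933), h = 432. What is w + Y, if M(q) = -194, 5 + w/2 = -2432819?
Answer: -3752754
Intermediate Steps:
w = -4865648 (w = -10 + 2*(-2432819) = -10 - 4865638 = -4865648)
Y = 1112894 (Y = 3 - ((-1383873 - 194) + ((-336842 + 125085) + 482933)) = 3 - (-1384067 + (-211757 + 482933)) = 3 - (-1384067 + 271176) = 3 - 1*(-1112891) = 3 + 1112891 = 1112894)
w + Y = -4865648 + 1112894 = -3752754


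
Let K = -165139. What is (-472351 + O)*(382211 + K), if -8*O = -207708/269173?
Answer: -1452601378616536/14167 ≈ -1.0253e+11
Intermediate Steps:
O = 2733/28334 (O = -(-51927)/(2*269173) = -1/8*(-10932/14167) = 2733/28334 ≈ 0.096457)
(-472351 + O)*(382211 + K) = (-472351 + 2733/28334)*(382211 - 165139) = -13383590501/28334*217072 = -1452601378616536/14167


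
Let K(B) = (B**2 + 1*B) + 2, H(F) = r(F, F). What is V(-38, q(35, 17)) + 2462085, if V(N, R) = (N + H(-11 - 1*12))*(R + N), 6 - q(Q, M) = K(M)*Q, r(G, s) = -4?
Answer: 2916189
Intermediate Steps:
H(F) = -4
K(B) = 2 + B + B**2 (K(B) = (B**2 + B) + 2 = (B + B**2) + 2 = 2 + B + B**2)
q(Q, M) = 6 - Q*(2 + M + M**2) (q(Q, M) = 6 - (2 + M + M**2)*Q = 6 - Q*(2 + M + M**2))
V(N, R) = (-4 + N)*(N + R) (V(N, R) = (N - 4)*(R + N) = (-4 + N)*(N + R))
V(-38, q(35, 17)) + 2462085 = ((-38)**2 - 4*(-38) - 4*(6 - 1*35*(2 + 17 + 17**2)) - 38*(6 - 1*35*(2 + 17 + 17**2))) + 2462085 = (1444 + 152 - 4*(6 - 1*35*(2 + 17 + 289)) - 38*(6 - 1*35*(2 + 17 + 289))) + 2462085 = (1444 + 152 - 4*(6 - 1*35*308) - 38*(6 - 1*35*308)) + 2462085 = (1444 + 152 - 4*(6 - 10780) - 38*(6 - 10780)) + 2462085 = (1444 + 152 - 4*(-10774) - 38*(-10774)) + 2462085 = (1444 + 152 + 43096 + 409412) + 2462085 = 454104 + 2462085 = 2916189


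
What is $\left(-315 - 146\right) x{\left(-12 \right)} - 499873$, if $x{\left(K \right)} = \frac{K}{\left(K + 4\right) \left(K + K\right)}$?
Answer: $- \frac{7997507}{16} \approx -4.9984 \cdot 10^{5}$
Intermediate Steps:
$x{\left(K \right)} = \frac{1}{2 \left(4 + K\right)}$ ($x{\left(K \right)} = \frac{K}{\left(4 + K\right) 2 K} = \frac{K}{2 K \left(4 + K\right)} = K \frac{1}{2 K \left(4 + K\right)} = \frac{1}{2 \left(4 + K\right)}$)
$\left(-315 - 146\right) x{\left(-12 \right)} - 499873 = \left(-315 - 146\right) \frac{1}{2 \left(4 - 12\right)} - 499873 = \left(-315 - 146\right) \frac{1}{2 \left(-8\right)} - 499873 = \left(-315 - 146\right) \frac{1}{2} \left(- \frac{1}{8}\right) - 499873 = \left(-461\right) \left(- \frac{1}{16}\right) - 499873 = \frac{461}{16} - 499873 = - \frac{7997507}{16}$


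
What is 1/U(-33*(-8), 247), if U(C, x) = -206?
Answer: -1/206 ≈ -0.0048544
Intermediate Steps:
1/U(-33*(-8), 247) = 1/(-206) = -1/206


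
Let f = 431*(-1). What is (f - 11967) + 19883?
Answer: 7485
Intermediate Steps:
f = -431
(f - 11967) + 19883 = (-431 - 11967) + 19883 = -12398 + 19883 = 7485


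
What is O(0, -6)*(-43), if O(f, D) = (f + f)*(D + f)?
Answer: 0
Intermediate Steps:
O(f, D) = 2*f*(D + f) (O(f, D) = (2*f)*(D + f) = 2*f*(D + f))
O(0, -6)*(-43) = (2*0*(-6 + 0))*(-43) = (2*0*(-6))*(-43) = 0*(-43) = 0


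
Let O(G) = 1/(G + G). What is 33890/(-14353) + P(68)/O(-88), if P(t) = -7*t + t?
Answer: 1030626334/14353 ≈ 71806.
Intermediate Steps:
O(G) = 1/(2*G)
P(t) = -6*t
33890/(-14353) + P(68)/O(-88) = 33890/(-14353) + (-6*68)/(((½)/(-88))) = 33890*(-1/14353) - 408/((½)*(-1/88)) = -33890/14353 - 408/(-1/176) = -33890/14353 - 408*(-176) = -33890/14353 + 71808 = 1030626334/14353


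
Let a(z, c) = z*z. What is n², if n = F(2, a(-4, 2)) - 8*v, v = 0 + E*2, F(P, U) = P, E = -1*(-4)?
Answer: 3844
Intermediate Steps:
a(z, c) = z²
E = 4
v = 8 (v = 0 + 4*2 = 0 + 8 = 8)
n = -62 (n = 2 - 8*8 = 2 - 64 = -62)
n² = (-62)² = 3844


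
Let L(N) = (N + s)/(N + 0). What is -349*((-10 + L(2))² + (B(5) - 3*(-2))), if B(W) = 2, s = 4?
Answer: -19893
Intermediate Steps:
L(N) = (4 + N)/N (L(N) = (N + 4)/(N + 0) = (4 + N)/N)
-349*((-10 + L(2))² + (B(5) - 3*(-2))) = -349*((-10 + (4 + 2)/2)² + (2 - 3*(-2))) = -349*((-10 + (½)*6)² + (2 + 6)) = -349*((-10 + 3)² + 8) = -349*((-7)² + 8) = -349*(49 + 8) = -349*57 = -19893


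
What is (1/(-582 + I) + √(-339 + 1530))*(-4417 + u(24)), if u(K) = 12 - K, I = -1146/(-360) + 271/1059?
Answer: 31268740/4084639 - 4429*√1191 ≈ -1.5284e+5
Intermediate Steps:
I = 24281/7060 (I = -1146*(-1/360) + 271*(1/1059) = 191/60 + 271/1059 = 24281/7060 ≈ 3.4392)
(1/(-582 + I) + √(-339 + 1530))*(-4417 + u(24)) = (1/(-582 + 24281/7060) + √(-339 + 1530))*(-4417 + (12 - 1*24)) = (1/(-4084639/7060) + √1191)*(-4417 + (12 - 24)) = (-7060/4084639 + √1191)*(-4417 - 12) = (-7060/4084639 + √1191)*(-4429) = 31268740/4084639 - 4429*√1191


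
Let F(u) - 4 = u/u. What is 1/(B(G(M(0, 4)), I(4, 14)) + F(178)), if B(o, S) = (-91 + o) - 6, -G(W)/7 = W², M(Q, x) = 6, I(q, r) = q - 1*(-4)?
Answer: -1/344 ≈ -0.0029070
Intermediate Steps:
I(q, r) = 4 + q (I(q, r) = q + 4 = 4 + q)
G(W) = -7*W²
B(o, S) = -97 + o
F(u) = 5 (F(u) = 4 + u/u = 4 + 1 = 5)
1/(B(G(M(0, 4)), I(4, 14)) + F(178)) = 1/((-97 - 7*6²) + 5) = 1/((-97 - 7*36) + 5) = 1/((-97 - 252) + 5) = 1/(-349 + 5) = 1/(-344) = -1/344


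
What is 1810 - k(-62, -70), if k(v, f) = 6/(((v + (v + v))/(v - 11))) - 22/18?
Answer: 504674/279 ≈ 1808.9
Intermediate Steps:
k(v, f) = -11/9 + 2*(-11 + v)/v (k(v, f) = 6/(((v + 2*v)/(-11 + v))) - 22*1/18 = 6/(((3*v)/(-11 + v))) - 11/9 = 6/((3*v/(-11 + v))) - 11/9 = 6*((-11 + v)/(3*v)) - 11/9 = 2*(-11 + v)/v - 11/9 = -11/9 + 2*(-11 + v)/v)
1810 - k(-62, -70) = 1810 - (7/9 - 22/(-62)) = 1810 - (7/9 - 22*(-1/62)) = 1810 - (7/9 + 11/31) = 1810 - 1*316/279 = 1810 - 316/279 = 504674/279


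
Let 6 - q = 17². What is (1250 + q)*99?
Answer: 95733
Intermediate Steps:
q = -283 (q = 6 - 1*17² = 6 - 1*289 = 6 - 289 = -283)
(1250 + q)*99 = (1250 - 283)*99 = 967*99 = 95733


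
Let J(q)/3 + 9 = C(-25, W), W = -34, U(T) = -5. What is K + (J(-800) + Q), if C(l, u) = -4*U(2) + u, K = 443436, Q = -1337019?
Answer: -893652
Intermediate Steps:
C(l, u) = 20 + u (C(l, u) = -4*(-5) + u = 20 + u)
J(q) = -69 (J(q) = -27 + 3*(20 - 34) = -27 + 3*(-14) = -27 - 42 = -69)
K + (J(-800) + Q) = 443436 + (-69 - 1337019) = 443436 - 1337088 = -893652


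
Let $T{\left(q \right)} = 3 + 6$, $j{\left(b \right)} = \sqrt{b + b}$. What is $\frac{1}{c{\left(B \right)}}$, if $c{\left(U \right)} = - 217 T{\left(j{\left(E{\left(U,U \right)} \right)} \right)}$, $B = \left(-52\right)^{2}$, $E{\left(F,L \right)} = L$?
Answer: $- \frac{1}{1953} \approx -0.00051203$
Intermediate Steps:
$B = 2704$
$j{\left(b \right)} = \sqrt{2} \sqrt{b}$ ($j{\left(b \right)} = \sqrt{2 b} = \sqrt{2} \sqrt{b}$)
$T{\left(q \right)} = 9$
$c{\left(U \right)} = -1953$ ($c{\left(U \right)} = \left(-217\right) 9 = -1953$)
$\frac{1}{c{\left(B \right)}} = \frac{1}{-1953} = - \frac{1}{1953}$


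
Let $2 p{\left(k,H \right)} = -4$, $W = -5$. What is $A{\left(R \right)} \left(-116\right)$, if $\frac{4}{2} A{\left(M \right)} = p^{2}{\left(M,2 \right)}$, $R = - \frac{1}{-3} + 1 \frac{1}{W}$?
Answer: $-232$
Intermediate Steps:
$p{\left(k,H \right)} = -2$ ($p{\left(k,H \right)} = \frac{1}{2} \left(-4\right) = -2$)
$R = \frac{2}{15}$ ($R = - \frac{1}{-3} + 1 \frac{1}{-5} = \left(-1\right) \left(- \frac{1}{3}\right) + 1 \left(- \frac{1}{5}\right) = \frac{1}{3} - \frac{1}{5} = \frac{2}{15} \approx 0.13333$)
$A{\left(M \right)} = 2$ ($A{\left(M \right)} = \frac{\left(-2\right)^{2}}{2} = \frac{1}{2} \cdot 4 = 2$)
$A{\left(R \right)} \left(-116\right) = 2 \left(-116\right) = -232$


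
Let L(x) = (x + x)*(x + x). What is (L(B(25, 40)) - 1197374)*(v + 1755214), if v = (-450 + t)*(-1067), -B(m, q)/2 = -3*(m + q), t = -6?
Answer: -1320341888084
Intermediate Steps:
B(m, q) = 6*m + 6*q (B(m, q) = -(-6)*(m + q) = -2*(-3*m - 3*q) = 6*m + 6*q)
L(x) = 4*x**2 (L(x) = (2*x)*(2*x) = 4*x**2)
v = 486552 (v = (-450 - 6)*(-1067) = -456*(-1067) = 486552)
(L(B(25, 40)) - 1197374)*(v + 1755214) = (4*(6*25 + 6*40)**2 - 1197374)*(486552 + 1755214) = (4*(150 + 240)**2 - 1197374)*2241766 = (4*390**2 - 1197374)*2241766 = (4*152100 - 1197374)*2241766 = (608400 - 1197374)*2241766 = -588974*2241766 = -1320341888084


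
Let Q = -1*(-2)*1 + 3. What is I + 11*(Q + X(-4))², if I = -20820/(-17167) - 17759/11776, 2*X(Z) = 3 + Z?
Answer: 44971133935/202158592 ≈ 222.45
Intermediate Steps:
X(Z) = 3/2 + Z/2 (X(Z) = (3 + Z)/2 = 3/2 + Z/2)
I = -59692433/202158592 (I = -20820*(-1/17167) - 17759*1/11776 = 20820/17167 - 17759/11776 = -59692433/202158592 ≈ -0.29528)
Q = 5 (Q = 2*1 + 3 = 2 + 3 = 5)
I + 11*(Q + X(-4))² = -59692433/202158592 + 11*(5 + (3/2 + (½)*(-4)))² = -59692433/202158592 + 11*(5 + (3/2 - 2))² = -59692433/202158592 + 11*(5 - ½)² = -59692433/202158592 + 11*(9/2)² = -59692433/202158592 + 11*(81/4) = -59692433/202158592 + 891/4 = 44971133935/202158592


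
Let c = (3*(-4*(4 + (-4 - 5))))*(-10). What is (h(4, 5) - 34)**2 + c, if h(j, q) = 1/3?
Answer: 4801/9 ≈ 533.44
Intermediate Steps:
h(j, q) = 1/3
c = -600 (c = (3*(-4*(4 - 9)))*(-10) = (3*(-4*(-5)))*(-10) = (3*20)*(-10) = 60*(-10) = -600)
(h(4, 5) - 34)**2 + c = (1/3 - 34)**2 - 600 = (-101/3)**2 - 600 = 10201/9 - 600 = 4801/9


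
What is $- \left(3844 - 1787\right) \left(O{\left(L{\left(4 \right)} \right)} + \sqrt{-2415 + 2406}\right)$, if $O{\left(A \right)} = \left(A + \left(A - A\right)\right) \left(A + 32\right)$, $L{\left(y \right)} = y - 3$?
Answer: $-67881 - 6171 i \approx -67881.0 - 6171.0 i$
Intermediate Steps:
$L{\left(y \right)} = -3 + y$
$O{\left(A \right)} = A \left(32 + A\right)$ ($O{\left(A \right)} = \left(A + 0\right) \left(32 + A\right) = A \left(32 + A\right)$)
$- \left(3844 - 1787\right) \left(O{\left(L{\left(4 \right)} \right)} + \sqrt{-2415 + 2406}\right) = - \left(3844 - 1787\right) \left(\left(-3 + 4\right) \left(32 + \left(-3 + 4\right)\right) + \sqrt{-2415 + 2406}\right) = - 2057 \left(1 \left(32 + 1\right) + \sqrt{-9}\right) = - 2057 \left(1 \cdot 33 + 3 i\right) = - 2057 \left(33 + 3 i\right) = - (67881 + 6171 i) = -67881 - 6171 i$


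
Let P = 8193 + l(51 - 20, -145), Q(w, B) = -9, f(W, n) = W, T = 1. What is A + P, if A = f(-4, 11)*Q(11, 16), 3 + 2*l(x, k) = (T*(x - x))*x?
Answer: 16455/2 ≈ 8227.5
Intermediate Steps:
l(x, k) = -3/2 (l(x, k) = -3/2 + ((1*(x - x))*x)/2 = -3/2 + ((1*0)*x)/2 = -3/2 + (0*x)/2 = -3/2 + (½)*0 = -3/2 + 0 = -3/2)
A = 36 (A = -4*(-9) = 36)
P = 16383/2 (P = 8193 - 3/2 = 16383/2 ≈ 8191.5)
A + P = 36 + 16383/2 = 16455/2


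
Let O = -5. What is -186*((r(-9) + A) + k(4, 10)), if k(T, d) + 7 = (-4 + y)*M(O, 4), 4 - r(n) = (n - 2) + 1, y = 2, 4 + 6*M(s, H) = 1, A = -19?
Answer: 2046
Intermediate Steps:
M(s, H) = -½ (M(s, H) = -⅔ + (⅙)*1 = -⅔ + ⅙ = -½)
r(n) = 5 - n (r(n) = 4 - ((n - 2) + 1) = 4 - ((-2 + n) + 1) = 4 - (-1 + n) = 4 + (1 - n) = 5 - n)
k(T, d) = -6 (k(T, d) = -7 + (-4 + 2)*(-½) = -7 - 2*(-½) = -7 + 1 = -6)
-186*((r(-9) + A) + k(4, 10)) = -186*(((5 - 1*(-9)) - 19) - 6) = -186*(((5 + 9) - 19) - 6) = -186*((14 - 19) - 6) = -186*(-5 - 6) = -186*(-11) = 2046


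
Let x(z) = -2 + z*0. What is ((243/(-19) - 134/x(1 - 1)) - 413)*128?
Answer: -872576/19 ≈ -45925.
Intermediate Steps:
x(z) = -2 (x(z) = -2 + 0 = -2)
((243/(-19) - 134/x(1 - 1)) - 413)*128 = ((243/(-19) - 134/(-2)) - 413)*128 = ((243*(-1/19) - 134*(-½)) - 413)*128 = ((-243/19 + 67) - 413)*128 = (1030/19 - 413)*128 = -6817/19*128 = -872576/19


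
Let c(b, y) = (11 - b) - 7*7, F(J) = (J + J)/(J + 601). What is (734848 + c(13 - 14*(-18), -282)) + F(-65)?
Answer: 196857995/268 ≈ 7.3455e+5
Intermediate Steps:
F(J) = 2*J/(601 + J) (F(J) = (2*J)/(601 + J) = 2*J/(601 + J))
c(b, y) = -38 - b (c(b, y) = (11 - b) - 49 = -38 - b)
(734848 + c(13 - 14*(-18), -282)) + F(-65) = (734848 + (-38 - (13 - 14*(-18)))) + 2*(-65)/(601 - 65) = (734848 + (-38 - (13 + 252))) + 2*(-65)/536 = (734848 + (-38 - 1*265)) + 2*(-65)*(1/536) = (734848 + (-38 - 265)) - 65/268 = (734848 - 303) - 65/268 = 734545 - 65/268 = 196857995/268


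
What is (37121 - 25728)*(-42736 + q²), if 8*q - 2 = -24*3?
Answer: -7776303543/16 ≈ -4.8602e+8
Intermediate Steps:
q = -35/4 (q = ¼ + (-24*3)/8 = ¼ + (⅛)*(-72) = ¼ - 9 = -35/4 ≈ -8.7500)
(37121 - 25728)*(-42736 + q²) = (37121 - 25728)*(-42736 + (-35/4)²) = 11393*(-42736 + 1225/16) = 11393*(-682551/16) = -7776303543/16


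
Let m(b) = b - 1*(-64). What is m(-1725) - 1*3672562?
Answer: -3674223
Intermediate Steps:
m(b) = 64 + b (m(b) = b + 64 = 64 + b)
m(-1725) - 1*3672562 = (64 - 1725) - 1*3672562 = -1661 - 3672562 = -3674223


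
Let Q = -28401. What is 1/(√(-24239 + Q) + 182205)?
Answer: 36441/6639742933 - 4*I*√3290/33198714665 ≈ 5.4883e-6 - 6.9109e-9*I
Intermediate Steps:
1/(√(-24239 + Q) + 182205) = 1/(√(-24239 - 28401) + 182205) = 1/(√(-52640) + 182205) = 1/(4*I*√3290 + 182205) = 1/(182205 + 4*I*√3290)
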